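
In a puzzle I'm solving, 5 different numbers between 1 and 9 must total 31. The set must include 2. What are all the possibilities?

5 distinct digits from 1–9 sum between 15 and 35.
Keeping only sets containing 2.
Only one set works: {2,5,7,8,9}.

{2,5,7,8,9}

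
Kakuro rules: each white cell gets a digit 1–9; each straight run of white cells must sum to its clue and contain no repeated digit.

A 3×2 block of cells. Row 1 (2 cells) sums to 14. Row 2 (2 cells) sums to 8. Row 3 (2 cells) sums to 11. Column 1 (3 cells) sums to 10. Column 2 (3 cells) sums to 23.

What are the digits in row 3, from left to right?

23 in 3 cells must be {6,8,9}.
The 8 across and the 23 down share only 6, so (2,2) = 6.
(2,1) = 8 − 6 = 2 completes the 8 across.
Given what's placed, (1,1) must be 5 to fit the 14 across and 10 down.
(1,2) = 14 − 5 = 9 completes the 14 across.
(3,1) = 10 − 7 = 3 completes the 10 down.
(3,2) = 11 − 3 = 8 completes the 11 across.

3 8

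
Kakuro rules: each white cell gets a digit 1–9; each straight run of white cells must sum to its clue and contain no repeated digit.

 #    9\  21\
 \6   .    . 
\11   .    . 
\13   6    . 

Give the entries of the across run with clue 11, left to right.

R2C1 = 2: the only remaining digit allowed by both the 11 across and the 9 down.
R2C2 = 11 − 2 = 9 completes the 11 across.
R3C2 = 13 − 6 = 7 completes the 13 across.
R1C1 = 9 − 8 = 1 completes the 9 down.
R1C2 = 6 − 1 = 5 completes the 6 across.

2, 9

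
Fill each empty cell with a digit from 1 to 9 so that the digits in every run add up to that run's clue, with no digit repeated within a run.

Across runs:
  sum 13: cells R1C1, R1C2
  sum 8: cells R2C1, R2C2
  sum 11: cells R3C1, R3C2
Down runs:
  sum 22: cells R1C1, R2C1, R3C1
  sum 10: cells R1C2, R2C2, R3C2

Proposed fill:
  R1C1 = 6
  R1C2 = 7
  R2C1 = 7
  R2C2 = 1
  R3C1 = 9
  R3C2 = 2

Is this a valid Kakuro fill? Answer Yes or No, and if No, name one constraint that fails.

Across: 6+7=13; 7+1=8; 9+2=11. Down: 6+7+9=22; 7+1+2=10. No digit repeats within any run.

Yes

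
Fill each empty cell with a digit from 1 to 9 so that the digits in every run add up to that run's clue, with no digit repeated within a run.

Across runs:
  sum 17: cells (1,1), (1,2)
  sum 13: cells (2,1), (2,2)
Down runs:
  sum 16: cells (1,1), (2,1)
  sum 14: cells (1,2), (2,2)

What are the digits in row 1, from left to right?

17 in 2 cells must be {8,9}; 16 in 2 cells must be {7,9}.
The 17 across and the 16 down share only 9, so (1,1) = 9.
(1,2) = 17 − 9 = 8 completes the 17 across.
(2,1) = 16 − 9 = 7 completes the 16 down.
(2,2) = 13 − 7 = 6 completes the 13 across.

9 8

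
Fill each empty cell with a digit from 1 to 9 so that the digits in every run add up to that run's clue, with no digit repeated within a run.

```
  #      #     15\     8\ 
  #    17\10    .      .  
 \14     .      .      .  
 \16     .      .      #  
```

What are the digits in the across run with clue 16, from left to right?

9 7

16 in 2 cells must be {7,9}; 17 in 2 cells must be {8,9}.
The 16 across and the 17 down share only 9, so R3C1 = 9.
R3C2 = 16 − 9 = 7 completes the 16 across.
R2C1 = 17 − 9 = 8 completes the 17 down.
No cell is forced outright now. R2C2 can only be 2 or 5 (the digits allowed by both its 14 across and its 15 down). If R2C2 = 2: that forces R1C2 = 6, after which R1C3 would have to be in {4} for the 10 across but in {1,2,3,5,6,7} for the 8 down — contradiction. So R2C2 = 5.
R1C2 = 15 − 12 = 3 completes the 15 down.
R1C3 = 10 − 3 = 7 completes the 10 across.
R2C3 = 14 − 13 = 1 completes the 14 across.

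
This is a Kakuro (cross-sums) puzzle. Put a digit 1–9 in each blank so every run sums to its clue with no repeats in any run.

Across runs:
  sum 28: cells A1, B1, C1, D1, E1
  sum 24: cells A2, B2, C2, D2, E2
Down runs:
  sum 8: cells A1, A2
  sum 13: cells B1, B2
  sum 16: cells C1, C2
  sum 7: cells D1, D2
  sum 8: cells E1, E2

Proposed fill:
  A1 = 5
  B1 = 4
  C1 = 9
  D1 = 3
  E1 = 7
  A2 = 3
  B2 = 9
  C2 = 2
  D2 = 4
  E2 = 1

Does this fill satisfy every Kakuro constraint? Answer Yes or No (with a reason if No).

No — the across run A2–E2 sums to 19, not 24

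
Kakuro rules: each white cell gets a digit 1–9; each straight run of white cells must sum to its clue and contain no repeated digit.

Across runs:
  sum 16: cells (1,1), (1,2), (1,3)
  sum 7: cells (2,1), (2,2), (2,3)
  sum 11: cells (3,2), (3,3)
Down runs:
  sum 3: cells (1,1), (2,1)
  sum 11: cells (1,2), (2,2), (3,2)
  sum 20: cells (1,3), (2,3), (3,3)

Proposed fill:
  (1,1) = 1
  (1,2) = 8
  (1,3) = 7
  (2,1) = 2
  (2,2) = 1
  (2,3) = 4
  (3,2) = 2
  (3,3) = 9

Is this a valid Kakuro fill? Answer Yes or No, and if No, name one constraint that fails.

Across: 1+8+7=16; 2+1+4=7; 2+9=11. Down: 1+2=3; 8+1+2=11; 7+4+9=20. No digit repeats within any run.

Yes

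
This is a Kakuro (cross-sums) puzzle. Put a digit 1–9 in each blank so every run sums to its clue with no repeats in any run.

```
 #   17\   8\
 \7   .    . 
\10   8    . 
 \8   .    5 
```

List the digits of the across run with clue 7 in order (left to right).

6 1

R2C2 = 10 − 8 = 2 completes the 10 across.
R3C1 = 8 − 5 = 3 completes the 8 across.
R1C1 = 17 − 11 = 6 completes the 17 down.
R1C2 = 7 − 6 = 1 completes the 7 across.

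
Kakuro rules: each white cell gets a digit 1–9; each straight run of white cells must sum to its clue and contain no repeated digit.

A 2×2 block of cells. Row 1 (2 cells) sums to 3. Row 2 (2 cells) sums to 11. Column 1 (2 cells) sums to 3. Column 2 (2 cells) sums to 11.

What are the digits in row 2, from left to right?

2, 9

3 in 2 cells must be {1,2}.
The 3 across and the 11 down share only 2, so (1,2) = 2.
The 11 across and the 3 down share only 2, so (2,1) = 2.
(2,2) = 11 − 2 = 9 completes the 11 across.
(1,1) = 3 − 2 = 1 completes the 3 across.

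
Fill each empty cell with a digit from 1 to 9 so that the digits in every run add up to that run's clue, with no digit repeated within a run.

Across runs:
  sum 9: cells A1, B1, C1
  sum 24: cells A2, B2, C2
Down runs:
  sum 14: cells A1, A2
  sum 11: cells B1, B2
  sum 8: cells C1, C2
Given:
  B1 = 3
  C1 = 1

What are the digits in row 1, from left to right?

5 3 1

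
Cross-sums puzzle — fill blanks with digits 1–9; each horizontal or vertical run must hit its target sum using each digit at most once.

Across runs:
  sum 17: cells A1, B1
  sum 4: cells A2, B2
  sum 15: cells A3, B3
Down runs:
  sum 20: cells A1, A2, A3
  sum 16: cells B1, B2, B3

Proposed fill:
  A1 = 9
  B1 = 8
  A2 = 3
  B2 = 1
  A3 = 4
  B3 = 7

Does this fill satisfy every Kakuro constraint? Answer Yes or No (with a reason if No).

No — the down run A1–A3 sums to 16, not 20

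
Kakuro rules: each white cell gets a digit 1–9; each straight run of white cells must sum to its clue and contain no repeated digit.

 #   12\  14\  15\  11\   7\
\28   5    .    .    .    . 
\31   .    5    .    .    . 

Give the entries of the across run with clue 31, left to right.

7, 5, 9, 4, 6

R1C2 = 14 − 5 = 9 completes the 14 down.
R2C1 = 12 − 5 = 7 completes the 12 down.
No cell is forced outright now. R1C3 can only be 6 or 7 or 8 (the digits allowed by both its 28 across and its 15 down). If R1C3 = 7: that forces R2C3 = 8, R2C5 = 2, after which R1C5 would have to be in {1,3,4,6} for the 28 across but in {5} for the 7 down — contradiction. If R1C3 = 8: then R2C3 would have to be in {2,4,6,8,9} for the 31 across but in {7} for the 15 down — contradiction. So R1C3 = 6.
Given what's placed, R1C4 must be 7 to fit the 28 across and 11 down.
R1C5 = 28 − 27 = 1 completes the 28 across.
R2C3 = 15 − 6 = 9 completes the 15 down.
R2C4 = 11 − 7 = 4 completes the 11 down.
R2C5 = 31 − 25 = 6 completes the 31 across.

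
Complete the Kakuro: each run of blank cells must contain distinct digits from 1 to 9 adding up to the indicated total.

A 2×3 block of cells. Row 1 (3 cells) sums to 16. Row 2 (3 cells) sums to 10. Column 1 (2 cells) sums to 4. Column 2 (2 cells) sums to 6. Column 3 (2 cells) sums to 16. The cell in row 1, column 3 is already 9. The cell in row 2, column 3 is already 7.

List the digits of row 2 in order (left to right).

1 2 7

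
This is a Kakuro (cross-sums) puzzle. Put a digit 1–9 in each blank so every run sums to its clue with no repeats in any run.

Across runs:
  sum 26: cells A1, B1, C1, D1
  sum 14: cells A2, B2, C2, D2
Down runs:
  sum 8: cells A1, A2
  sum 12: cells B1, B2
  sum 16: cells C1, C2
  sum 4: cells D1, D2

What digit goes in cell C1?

16 in 2 cells must be {7,9}; 4 in 2 cells must be {1,3}.
Only 3 fits D1 under both its across sum 26 and down sum 4.
The 14 across and the 16 down share only 7, so C2 = 7.
D2 = 4 − 3 = 1 completes the 4 down.
A1 = 6: the only remaining digit allowed by both the 26 across and the 8 down.
C1 = 16 − 7 = 9 completes the 16 down.

9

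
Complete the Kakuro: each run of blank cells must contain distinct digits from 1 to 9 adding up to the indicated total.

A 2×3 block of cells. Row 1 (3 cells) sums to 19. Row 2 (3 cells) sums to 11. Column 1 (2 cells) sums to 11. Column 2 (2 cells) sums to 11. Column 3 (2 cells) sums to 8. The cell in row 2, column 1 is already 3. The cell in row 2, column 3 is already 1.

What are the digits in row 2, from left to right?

3 7 1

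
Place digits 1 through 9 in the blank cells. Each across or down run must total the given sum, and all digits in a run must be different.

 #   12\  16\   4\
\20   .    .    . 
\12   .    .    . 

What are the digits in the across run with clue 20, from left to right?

8 9 3

16 in 2 cells must be {7,9}; 4 in 2 cells must be {1,3}.
The 20 across and the 4 down share only 3, so R1C3 = 3.
R2C3 = 4 − 3 = 1 completes the 4 down.
Given what's placed, R1C2 must be 9 to fit the 20 across and 16 down.
R2C2 = 16 − 9 = 7 completes the 16 down.
R1C1 = 20 − 12 = 8 completes the 20 across.
R2C1 = 12 − 8 = 4 completes the 12 across.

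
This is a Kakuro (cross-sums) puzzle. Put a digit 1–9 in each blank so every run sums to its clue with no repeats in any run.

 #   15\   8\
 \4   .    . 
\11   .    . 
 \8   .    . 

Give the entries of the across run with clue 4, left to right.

4 in 2 cells must be {1,3}.
Nothing is forced directly, so branch on R1C1, whose candidates are 1 or 3. If R1C1 = 1: that forces R1C2 = 3, R2C2 = 4, R3C2 = 1, after which R2C1 would have to be in {7} for the 11 across but in {5,6,8,9} for the 15 down — contradiction. So R1C1 = 3.
R1C2 = 4 − 3 = 1 completes the 4 across.
Nothing is forced directly, so branch on R3C1, whose candidates are 5 or 7. If R3C1 = 7: that forces R2C1 = 5, after which R2C2 would have to be in {6} for the 11 across but in {2,3,4,5} for the 8 down — contradiction. So R3C1 = 5.
R2C1 = 15 − 8 = 7 completes the 15 down.
R2C2 = 11 − 7 = 4 completes the 11 across.
R3C2 = 8 − 5 = 3 completes the 8 across.

3 1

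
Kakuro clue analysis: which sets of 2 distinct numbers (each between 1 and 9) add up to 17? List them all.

{8,9}

2 distinct digits from 1–9 sum between 3 and 17.
Only one set works: {8,9}.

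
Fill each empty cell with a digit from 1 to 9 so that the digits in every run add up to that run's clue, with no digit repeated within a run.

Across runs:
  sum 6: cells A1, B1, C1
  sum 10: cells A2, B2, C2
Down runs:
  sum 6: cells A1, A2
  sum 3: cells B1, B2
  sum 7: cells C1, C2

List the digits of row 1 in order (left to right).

6 in 3 cells must be {1,2,3}; 3 in 2 cells must be {1,2}.
Nothing is forced directly, so branch on A1, whose candidates are 1 or 2. If A1 = 2: that forces B1 = 1, C1 = 3, A2 = 4, after which B2 would have to be in {1,5} for the 10 across but in {2} for the 3 down — contradiction. So A1 = 1.
Given what's placed, B1 must be 2 to fit the 6 across and 3 down.
C1 = 6 − 3 = 3 completes the 6 across.
A2 = 6 − 1 = 5 completes the 6 down.
B2 = 3 − 2 = 1 completes the 3 down.
C2 = 10 − 6 = 4 completes the 10 across.

1, 2, 3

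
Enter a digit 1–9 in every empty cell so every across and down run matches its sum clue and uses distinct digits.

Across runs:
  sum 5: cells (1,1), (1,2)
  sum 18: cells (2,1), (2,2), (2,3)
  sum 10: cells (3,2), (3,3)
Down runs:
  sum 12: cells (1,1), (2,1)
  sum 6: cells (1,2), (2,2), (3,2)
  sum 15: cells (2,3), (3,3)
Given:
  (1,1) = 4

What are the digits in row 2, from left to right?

6 in 3 cells must be {1,2,3}.
(1,2) = 5 − 4 = 1 completes the 5 across.
(2,1) = 12 − 4 = 8 completes the 12 down.
Given what's placed, (2,2) must be 3 to fit the 18 across and 6 down.
(2,3) = 18 − 11 = 7 completes the 18 across.
(3,2) = 6 − 4 = 2 completes the 6 down.
(3,3) = 10 − 2 = 8 completes the 10 across.

8 3 7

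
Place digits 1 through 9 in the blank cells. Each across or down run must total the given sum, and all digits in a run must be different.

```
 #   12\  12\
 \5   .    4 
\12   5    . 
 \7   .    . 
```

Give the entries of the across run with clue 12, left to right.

R1C1 = 5 − 4 = 1 completes the 5 across.
R2C2 = 12 − 5 = 7 completes the 12 across.
R3C1 = 12 − 6 = 6 completes the 12 down.
R3C2 = 7 − 6 = 1 completes the 7 across.

5 7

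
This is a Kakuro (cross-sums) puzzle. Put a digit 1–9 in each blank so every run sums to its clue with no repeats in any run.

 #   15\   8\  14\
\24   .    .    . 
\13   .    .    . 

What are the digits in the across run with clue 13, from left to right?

7 1 5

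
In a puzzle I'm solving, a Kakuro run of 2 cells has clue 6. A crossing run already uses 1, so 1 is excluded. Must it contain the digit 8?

The only way to make 6 from 2 distinct digits under that restriction is {2,4}, which does not contain 8.

No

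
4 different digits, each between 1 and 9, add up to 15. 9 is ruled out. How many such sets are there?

4 distinct digits from 1–9 sum between 10 and 30.
Dropping sets that contain 9.
Enumerating: {1,2,4,8}, {1,2,5,7}, {1,3,4,7}, {1,3,5,6}, {2,3,4,6}.

5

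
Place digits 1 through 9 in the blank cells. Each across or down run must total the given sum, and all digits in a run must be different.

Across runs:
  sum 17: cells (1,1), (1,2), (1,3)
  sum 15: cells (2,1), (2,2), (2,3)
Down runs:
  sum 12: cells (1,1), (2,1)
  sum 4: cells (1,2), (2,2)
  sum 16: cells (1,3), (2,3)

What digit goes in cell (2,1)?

4 in 2 cells must be {1,3}; 16 in 2 cells must be {7,9}.
Nothing is forced directly, so branch on (1,2), whose candidates are 1 or 3. If (1,2) = 3: that forces (1,3) = 9, (2,2) = 1, after which (2,3) would have to be in {5,6,8,9} for the 15 across but in {7} for the 16 down — contradiction. So (1,2) = 1.
(2,2) = 4 − 1 = 3 completes the 4 down.
Given what's placed, (2,3) must be 7 to fit the 15 across and 16 down.
(1,3) = 16 − 7 = 9 completes the 16 down.
(2,1) = 15 − 10 = 5 completes the 15 across.
(1,1) = 17 − 10 = 7 completes the 17 across.

5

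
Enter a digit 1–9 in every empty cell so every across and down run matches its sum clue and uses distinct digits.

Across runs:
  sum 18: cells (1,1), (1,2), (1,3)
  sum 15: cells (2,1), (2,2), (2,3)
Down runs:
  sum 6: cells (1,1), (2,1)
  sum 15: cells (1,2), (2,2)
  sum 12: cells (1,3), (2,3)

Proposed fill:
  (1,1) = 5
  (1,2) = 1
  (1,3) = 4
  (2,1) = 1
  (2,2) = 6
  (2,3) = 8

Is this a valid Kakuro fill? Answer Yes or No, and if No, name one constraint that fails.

No — the across run (1,1)–(1,3) sums to 10, not 18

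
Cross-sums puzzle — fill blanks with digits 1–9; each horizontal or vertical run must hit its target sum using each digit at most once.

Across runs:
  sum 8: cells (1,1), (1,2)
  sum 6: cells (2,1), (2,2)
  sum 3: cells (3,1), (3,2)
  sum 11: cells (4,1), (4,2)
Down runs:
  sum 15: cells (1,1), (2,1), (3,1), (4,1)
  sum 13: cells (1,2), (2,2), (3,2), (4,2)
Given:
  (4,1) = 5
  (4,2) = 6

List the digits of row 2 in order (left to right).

2 4

3 in 2 cells must be {1,2}.
No cell is forced outright now. (2,1) can only be 1 or 2 (the digits allowed by both its 6 across and its 15 down). If (2,1) = 1: then (2,2) would have to be in {5} for the 6 across but in {1,2,4} for the 13 down — contradiction. So (2,1) = 2.
(2,2) = 6 − 2 = 4 completes the 6 across.
(3,1) = 1: the only remaining digit allowed by both the 3 across and the 15 down.
(3,2) = 3 − 1 = 2 completes the 3 across.
(1,1) = 15 − 8 = 7 completes the 15 down.
(1,2) = 8 − 7 = 1 completes the 8 across.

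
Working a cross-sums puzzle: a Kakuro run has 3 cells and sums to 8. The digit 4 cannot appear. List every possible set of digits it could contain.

{1,2,5}

3 distinct digits from 1–9 sum between 6 and 24.
Dropping sets that contain 4.
Only one set works: {1,2,5}.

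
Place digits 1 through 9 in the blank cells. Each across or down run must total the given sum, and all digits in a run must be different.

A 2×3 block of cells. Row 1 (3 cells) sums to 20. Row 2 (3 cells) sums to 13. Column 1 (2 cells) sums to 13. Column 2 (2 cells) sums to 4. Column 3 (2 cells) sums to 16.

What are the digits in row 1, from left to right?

8 3 9

4 in 2 cells must be {1,3}; 16 in 2 cells must be {7,9}.
The 20 across and the 4 down share only 3, so (1,2) = 3.
Given what's placed, (1,3) must be 9 to fit the 20 across and 16 down.
(2,2) = 4 − 3 = 1 completes the 4 down.
(2,3) = 16 − 9 = 7 completes the 16 down.
(1,1) = 20 − 12 = 8 completes the 20 across.
(2,1) = 13 − 8 = 5 completes the 13 across.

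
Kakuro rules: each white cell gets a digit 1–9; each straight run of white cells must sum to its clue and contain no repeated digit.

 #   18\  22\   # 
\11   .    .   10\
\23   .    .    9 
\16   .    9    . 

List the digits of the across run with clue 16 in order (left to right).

23 in 3 cells must be {6,8,9}.
R3C3 = 10 − 9 = 1 completes the 10 down.
R3C1 = 16 − 10 = 6 completes the 16 across.
Given what's placed, R2C1 must be 8 to fit the 23 across and 18 down.
R2C2 = 23 − 17 = 6 completes the 23 across.
R1C1 = 18 − 14 = 4 completes the 18 down.
R1C2 = 11 − 4 = 7 completes the 11 across.

6, 9, 1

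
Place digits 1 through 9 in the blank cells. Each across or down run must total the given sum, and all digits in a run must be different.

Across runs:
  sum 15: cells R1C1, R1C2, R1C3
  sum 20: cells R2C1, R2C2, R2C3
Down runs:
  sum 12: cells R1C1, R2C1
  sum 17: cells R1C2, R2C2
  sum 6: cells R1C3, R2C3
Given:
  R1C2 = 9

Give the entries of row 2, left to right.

7 8 5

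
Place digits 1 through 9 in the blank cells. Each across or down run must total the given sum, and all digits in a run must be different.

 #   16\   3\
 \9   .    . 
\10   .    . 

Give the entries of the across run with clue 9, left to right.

16 in 2 cells must be {7,9}; 3 in 2 cells must be {1,2}.
The 9 across and the 16 down share only 7, so R1C1 = 7.
R1C2 = 9 − 7 = 2 completes the 9 across.
R2C1 = 16 − 7 = 9 completes the 16 down.
R2C2 = 10 − 9 = 1 completes the 10 across.

7, 2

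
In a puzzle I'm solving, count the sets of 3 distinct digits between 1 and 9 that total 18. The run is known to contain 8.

3

3 distinct digits from 1–9 sum between 6 and 24.
Keeping only sets containing 8.
Enumerating: {1,8,9}, {3,7,8}, {4,6,8}.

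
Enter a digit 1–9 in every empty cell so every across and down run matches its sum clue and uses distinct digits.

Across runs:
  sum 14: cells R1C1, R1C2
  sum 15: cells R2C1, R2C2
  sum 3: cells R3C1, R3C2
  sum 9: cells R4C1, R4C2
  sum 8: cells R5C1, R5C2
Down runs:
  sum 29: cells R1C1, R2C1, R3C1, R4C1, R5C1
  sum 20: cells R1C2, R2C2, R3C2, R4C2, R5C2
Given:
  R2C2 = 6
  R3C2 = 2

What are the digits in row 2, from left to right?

3 in 2 cells must be {1,2}.
R2C1 = 15 − 6 = 9 completes the 15 across.

9 6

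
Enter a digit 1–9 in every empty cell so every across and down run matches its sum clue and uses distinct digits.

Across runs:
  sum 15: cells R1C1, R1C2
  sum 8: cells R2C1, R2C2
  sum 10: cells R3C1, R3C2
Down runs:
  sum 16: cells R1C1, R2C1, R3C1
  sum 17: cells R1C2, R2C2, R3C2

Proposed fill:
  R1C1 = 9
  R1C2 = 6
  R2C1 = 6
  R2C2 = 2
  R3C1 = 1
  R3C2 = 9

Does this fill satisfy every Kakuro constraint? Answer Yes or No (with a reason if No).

Yes

Across: 9+6=15; 6+2=8; 1+9=10. Down: 9+6+1=16; 6+2+9=17. No digit repeats within any run.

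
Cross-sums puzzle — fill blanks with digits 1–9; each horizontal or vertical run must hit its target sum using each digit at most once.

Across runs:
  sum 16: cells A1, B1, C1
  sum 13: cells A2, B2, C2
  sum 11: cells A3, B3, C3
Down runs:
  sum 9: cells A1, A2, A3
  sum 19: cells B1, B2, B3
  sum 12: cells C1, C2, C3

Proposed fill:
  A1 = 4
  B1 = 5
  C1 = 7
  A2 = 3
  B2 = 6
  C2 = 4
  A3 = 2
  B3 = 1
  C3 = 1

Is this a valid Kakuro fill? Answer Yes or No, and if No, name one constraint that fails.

No — the down run B1–B3 sums to 12, not 19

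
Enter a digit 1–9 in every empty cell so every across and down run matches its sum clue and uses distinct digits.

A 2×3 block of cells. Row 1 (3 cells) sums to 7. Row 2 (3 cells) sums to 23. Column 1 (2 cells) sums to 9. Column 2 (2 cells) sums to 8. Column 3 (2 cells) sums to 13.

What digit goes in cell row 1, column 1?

7 in 3 cells must be {1,2,4}; 23 in 3 cells must be {6,8,9}.
The 7 across and the 13 down share only 4, so (1,3) = 4.
The 23 across and the 8 down share only 6, so (2,2) = 6.
(2,3) = 13 − 4 = 9 completes the 13 down.
(1,2) = 8 − 6 = 2 completes the 8 down.
(2,1) = 23 − 15 = 8 completes the 23 across.
(1,1) = 7 − 6 = 1 completes the 7 across.

1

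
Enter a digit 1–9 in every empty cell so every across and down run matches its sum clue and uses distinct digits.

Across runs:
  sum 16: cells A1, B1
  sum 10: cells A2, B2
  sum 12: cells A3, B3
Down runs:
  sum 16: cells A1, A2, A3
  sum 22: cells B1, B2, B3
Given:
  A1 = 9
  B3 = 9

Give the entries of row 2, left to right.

4 6

16 in 2 cells must be {7,9}.
B1 = 16 − 9 = 7 completes the 16 across.
B2 = 22 − 16 = 6 completes the 22 down.
A3 = 12 − 9 = 3 completes the 12 across.
A2 = 10 − 6 = 4 completes the 10 across.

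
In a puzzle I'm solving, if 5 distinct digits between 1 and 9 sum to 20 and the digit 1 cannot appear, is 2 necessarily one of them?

The only way to make 20 from 5 distinct digits under that restriction is {2,3,4,5,6}, which contains 2.

Yes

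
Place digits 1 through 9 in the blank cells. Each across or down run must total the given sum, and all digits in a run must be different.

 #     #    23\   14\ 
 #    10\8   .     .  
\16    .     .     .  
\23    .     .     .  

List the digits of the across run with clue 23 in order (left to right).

23 in 3 cells must be {6,8,9}.
Only 6 fits R1C2 under both its across sum 8 and down sum 23.
R1C3 = 8 − 6 = 2 completes the 8 across.
Nothing is forced directly, so branch on R2C2, whose candidates are 8 or 9. If R2C2 = 8: that forces R3C2 = 9, R3C3 = 8, after which R2C3 would have to be in {1,2,3,5,6,7} for the 16 across but in {4} for the 14 down — contradiction. So R2C2 = 9.
R3C2 = 23 − 15 = 8 completes the 23 down.
R3C3 = 9: the only remaining digit allowed by both the 23 across and the 14 down.
R2C3 = 14 − 11 = 3 completes the 14 down.
R3C1 = 23 − 17 = 6 completes the 23 across.

6, 8, 9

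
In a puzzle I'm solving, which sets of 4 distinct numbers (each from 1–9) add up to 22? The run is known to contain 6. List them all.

{1,6,7,8}; {2,5,6,9}; {3,4,6,9}; {3,5,6,8}; {4,5,6,7}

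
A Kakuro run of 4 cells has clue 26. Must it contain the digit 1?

No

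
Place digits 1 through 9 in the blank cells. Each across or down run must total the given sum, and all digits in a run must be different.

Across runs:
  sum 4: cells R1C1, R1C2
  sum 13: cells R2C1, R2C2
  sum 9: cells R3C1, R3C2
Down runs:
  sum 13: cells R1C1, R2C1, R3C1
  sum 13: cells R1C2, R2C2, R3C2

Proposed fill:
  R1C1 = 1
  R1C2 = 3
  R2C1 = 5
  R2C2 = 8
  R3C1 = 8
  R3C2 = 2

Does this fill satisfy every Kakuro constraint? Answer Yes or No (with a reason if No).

No — the down run R1C1–R3C1 sums to 14, not 13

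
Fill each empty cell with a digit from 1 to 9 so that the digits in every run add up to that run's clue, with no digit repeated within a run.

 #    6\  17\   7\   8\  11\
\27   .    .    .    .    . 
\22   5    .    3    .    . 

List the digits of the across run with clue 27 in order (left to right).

1 9 4 6 7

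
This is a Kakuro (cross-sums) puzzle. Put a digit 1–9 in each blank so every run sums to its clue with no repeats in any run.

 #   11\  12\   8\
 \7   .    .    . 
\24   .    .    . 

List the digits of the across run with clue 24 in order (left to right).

9 8 7

7 in 3 cells must be {1,2,4}; 24 in 3 cells must be {7,8,9}.
The 7 across and the 12 down share only 4, so R1C2 = 4.
R2C2 = 12 − 4 = 8 completes the 12 down.
Given what's placed, R2C3 must be 7 to fit the 24 across and 8 down.
R1C1 = 2: the only remaining digit allowed by both the 7 across and the 11 down.
R1C3 = 7 − 6 = 1 completes the 7 across.
R2C1 = 24 − 15 = 9 completes the 24 across.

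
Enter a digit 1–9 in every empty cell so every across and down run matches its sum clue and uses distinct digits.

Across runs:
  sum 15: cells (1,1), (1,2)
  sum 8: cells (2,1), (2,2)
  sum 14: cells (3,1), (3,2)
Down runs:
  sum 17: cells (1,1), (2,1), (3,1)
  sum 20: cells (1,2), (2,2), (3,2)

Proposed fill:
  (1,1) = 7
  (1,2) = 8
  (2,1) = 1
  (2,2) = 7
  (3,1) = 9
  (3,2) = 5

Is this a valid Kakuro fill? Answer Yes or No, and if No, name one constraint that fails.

Yes

Across: 7+8=15; 1+7=8; 9+5=14. Down: 7+1+9=17; 8+7+5=20. No digit repeats within any run.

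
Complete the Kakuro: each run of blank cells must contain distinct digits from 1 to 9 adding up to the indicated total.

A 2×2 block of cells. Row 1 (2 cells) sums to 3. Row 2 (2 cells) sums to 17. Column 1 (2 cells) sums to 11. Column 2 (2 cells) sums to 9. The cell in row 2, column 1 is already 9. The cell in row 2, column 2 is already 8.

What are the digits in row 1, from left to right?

3 in 2 cells must be {1,2}; 17 in 2 cells must be {8,9}.
(1,1) = 11 − 9 = 2 completes the 11 down.
(1,2) = 3 − 2 = 1 completes the 3 across.

2, 1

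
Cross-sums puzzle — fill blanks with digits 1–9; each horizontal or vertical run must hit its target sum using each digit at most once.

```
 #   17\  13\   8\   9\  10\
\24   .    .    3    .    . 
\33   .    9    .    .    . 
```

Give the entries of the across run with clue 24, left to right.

9 4 3 2 6

17 in 2 cells must be {8,9}.
R1C2 = 13 − 9 = 4 completes the 13 down.
Given what's placed, R2C1 must be 8 to fit the 33 across and 17 down.
R2C3 = 8 − 3 = 5 completes the 8 down.
R1C1 = 17 − 8 = 9 completes the 17 down.
No cell is forced outright now. R2C4 can only be 4 or 7 (the digits allowed by both its 33 across and its 9 down). If R2C4 = 4: then R1C4 would have to be in {1,2,6,7} for the 24 across but in {5} for the 9 down — contradiction. So R2C4 = 7.
R1C4 = 9 − 7 = 2 completes the 9 down.
R1C5 = 24 − 18 = 6 completes the 24 across.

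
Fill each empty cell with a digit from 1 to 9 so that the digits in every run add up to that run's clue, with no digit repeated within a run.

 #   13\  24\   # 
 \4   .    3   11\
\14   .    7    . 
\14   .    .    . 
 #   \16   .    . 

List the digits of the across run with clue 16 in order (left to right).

9 7

4 in 2 cells must be {1,3}; 16 in 2 cells must be {7,9}.
R1C1 = 4 − 3 = 1 completes the 4 across.
Given what's placed, R4C2 must be 9 to fit the 16 across and 24 down.
R4C3 = 16 − 9 = 7 completes the 16 across.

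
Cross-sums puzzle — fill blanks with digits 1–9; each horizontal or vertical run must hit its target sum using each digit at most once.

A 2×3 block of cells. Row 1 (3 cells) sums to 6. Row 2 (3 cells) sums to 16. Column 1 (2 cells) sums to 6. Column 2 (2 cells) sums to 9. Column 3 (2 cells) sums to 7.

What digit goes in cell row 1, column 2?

2

6 in 3 cells must be {1,2,3}.
Nothing is forced directly, so branch on (1,3), whose candidates are 1 or 2 or 3. If (1,3) = 1: that forces (1,1) = 2, (1,2) = 3, (2,1) = 4, after which (2,2) would have to be in {3,5,7,9} for the 16 across but in {6} for the 9 down — contradiction. If (1,3) = 2: that forces (1,1) = 1, (1,2) = 3, (2,1) = 5, after which (2,2) would have to be in {2,3,4,7,8,9} for the 16 across but in {6} for the 9 down — contradiction. So (1,3) = 3.
(2,3) = 7 − 3 = 4 completes the 7 down.
Given what's placed, (2,1) must be 5 to fit the 16 across and 6 down.
(2,2) = 16 − 9 = 7 completes the 16 across.
(1,1) = 6 − 5 = 1 completes the 6 down.
(1,2) = 6 − 4 = 2 completes the 6 across.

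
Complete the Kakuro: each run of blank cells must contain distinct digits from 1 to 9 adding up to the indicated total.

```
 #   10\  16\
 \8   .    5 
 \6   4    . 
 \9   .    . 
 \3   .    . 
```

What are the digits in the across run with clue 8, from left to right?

3 in 2 cells must be {1,2}; 10 in 4 cells must be {1,2,3,4}.
R1C1 = 8 − 5 = 3 completes the 8 across.
R2C2 = 6 − 4 = 2 completes the 6 across.
R4C2 = 1: the only remaining digit allowed by both the 3 across and the 16 down.
R3C2 = 16 − 8 = 8 completes the 16 down.
R4C1 = 3 − 1 = 2 completes the 3 across.
R3C1 = 9 − 8 = 1 completes the 9 across.

3 5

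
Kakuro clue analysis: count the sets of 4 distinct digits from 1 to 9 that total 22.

4 distinct digits from 1–9 sum between 10 and 30.

11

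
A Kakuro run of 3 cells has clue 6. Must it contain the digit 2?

Yes

The only way to make 6 from 3 distinct digits is {1,2,3}, which contains 2.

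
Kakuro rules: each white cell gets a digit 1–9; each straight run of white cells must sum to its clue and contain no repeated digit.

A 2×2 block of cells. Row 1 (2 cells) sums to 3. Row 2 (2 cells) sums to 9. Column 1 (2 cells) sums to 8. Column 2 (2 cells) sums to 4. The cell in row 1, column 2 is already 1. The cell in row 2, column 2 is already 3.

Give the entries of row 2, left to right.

6 3

3 in 2 cells must be {1,2}; 4 in 2 cells must be {1,3}.
(1,1) = 3 − 1 = 2 completes the 3 across.
(2,1) = 9 − 3 = 6 completes the 9 across.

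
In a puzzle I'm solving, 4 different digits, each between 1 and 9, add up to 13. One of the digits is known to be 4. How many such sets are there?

2

4 distinct digits from 1–9 sum between 10 and 30.
Keeping only sets containing 4.
Enumerating: {1,2,4,6}, {1,3,4,5}.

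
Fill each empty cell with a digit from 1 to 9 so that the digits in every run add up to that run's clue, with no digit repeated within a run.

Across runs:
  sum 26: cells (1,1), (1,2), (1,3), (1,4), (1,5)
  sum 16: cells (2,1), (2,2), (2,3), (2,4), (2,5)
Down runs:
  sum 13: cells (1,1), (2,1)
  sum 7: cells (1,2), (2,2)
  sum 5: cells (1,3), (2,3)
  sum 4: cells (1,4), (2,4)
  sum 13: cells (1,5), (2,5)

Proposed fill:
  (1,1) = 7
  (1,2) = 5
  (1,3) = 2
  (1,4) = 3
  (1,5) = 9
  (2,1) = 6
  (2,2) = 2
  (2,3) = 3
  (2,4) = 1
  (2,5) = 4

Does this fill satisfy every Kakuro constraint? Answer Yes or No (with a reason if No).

Yes

Across: 7+5+2+3+9=26; 6+2+3+1+4=16. Down: 7+6=13; 5+2=7; 2+3=5; 3+1=4; 9+4=13. No digit repeats within any run.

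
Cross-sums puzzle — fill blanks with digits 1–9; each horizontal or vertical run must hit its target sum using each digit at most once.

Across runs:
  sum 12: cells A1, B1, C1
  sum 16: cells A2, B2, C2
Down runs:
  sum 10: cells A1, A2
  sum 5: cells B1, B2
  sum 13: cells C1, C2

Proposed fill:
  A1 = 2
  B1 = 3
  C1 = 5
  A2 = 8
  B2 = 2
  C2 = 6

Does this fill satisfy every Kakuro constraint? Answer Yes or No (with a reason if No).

No — the down run C1–C2 sums to 11, not 13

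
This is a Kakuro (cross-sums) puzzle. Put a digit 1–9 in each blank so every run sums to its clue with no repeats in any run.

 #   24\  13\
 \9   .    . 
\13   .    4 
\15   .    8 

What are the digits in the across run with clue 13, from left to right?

24 in 3 cells must be {7,8,9}.
R1C2 = 13 − 12 = 1 completes the 13 down.
R2C1 = 13 − 4 = 9 completes the 13 across.
R3C1 = 15 − 8 = 7 completes the 15 across.
R1C1 = 9 − 1 = 8 completes the 9 across.

9, 4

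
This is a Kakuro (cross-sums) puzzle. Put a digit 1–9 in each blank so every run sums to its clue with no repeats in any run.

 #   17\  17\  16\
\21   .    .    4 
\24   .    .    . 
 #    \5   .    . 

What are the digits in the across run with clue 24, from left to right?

8, 7, 9

24 in 3 cells must be {7,8,9}; 17 in 2 cells must be {8,9}.
Given what's placed, R3C3 must be 3 to fit the 5 across and 16 down.
R2C3 = 16 − 7 = 9 completes the 16 down.
R3C2 = 5 − 3 = 2 completes the 5 across.
Given what's placed, R2C1 must be 8 to fit the 24 across and 17 down.
R2C2 = 24 − 17 = 7 completes the 24 across.
R1C1 = 17 − 8 = 9 completes the 17 down.
R1C2 = 21 − 13 = 8 completes the 21 across.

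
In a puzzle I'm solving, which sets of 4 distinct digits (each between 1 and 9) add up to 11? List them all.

{1,2,3,5}

4 distinct digits from 1–9 sum between 10 and 30.
Only one set works: {1,2,3,5}.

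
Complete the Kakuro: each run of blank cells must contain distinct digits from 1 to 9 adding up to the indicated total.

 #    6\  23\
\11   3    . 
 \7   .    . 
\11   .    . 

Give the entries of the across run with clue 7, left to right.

1 6

6 in 3 cells must be {1,2,3}; 23 in 3 cells must be {6,8,9}.
R1C2 = 11 − 3 = 8 completes the 11 across.
R2C2 = 6: the only remaining digit allowed by both the 7 across and the 23 down.
R3C1 = 2: the only remaining digit allowed by both the 11 across and the 6 down.
R3C2 = 11 − 2 = 9 completes the 11 across.
R2C1 = 7 − 6 = 1 completes the 7 across.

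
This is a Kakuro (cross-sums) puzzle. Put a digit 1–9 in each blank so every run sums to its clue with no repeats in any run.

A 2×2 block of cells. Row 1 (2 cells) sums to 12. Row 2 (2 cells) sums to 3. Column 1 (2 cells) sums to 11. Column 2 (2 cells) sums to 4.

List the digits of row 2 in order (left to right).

2 1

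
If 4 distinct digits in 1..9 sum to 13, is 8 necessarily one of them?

No

Counterexample: {1,2,3,7} sums to 13 without using 8.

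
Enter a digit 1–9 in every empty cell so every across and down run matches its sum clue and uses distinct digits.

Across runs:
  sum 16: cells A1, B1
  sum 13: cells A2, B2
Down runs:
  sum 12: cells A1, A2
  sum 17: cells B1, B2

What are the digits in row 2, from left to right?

16 in 2 cells must be {7,9}; 17 in 2 cells must be {8,9}.
The 16 across and the 17 down share only 9, so B1 = 9.
B2 = 17 − 9 = 8 completes the 17 down.
A1 = 16 − 9 = 7 completes the 16 across.
A2 = 13 − 8 = 5 completes the 13 across.

5, 8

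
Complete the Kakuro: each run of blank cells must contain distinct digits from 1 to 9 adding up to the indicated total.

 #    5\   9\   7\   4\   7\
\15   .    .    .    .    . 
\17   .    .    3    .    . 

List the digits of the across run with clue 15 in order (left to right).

1 2 4 3 5

15 in 5 cells must be {1,2,3,4,5}; 4 in 2 cells must be {1,3}.
R1C3 = 7 − 3 = 4 completes the 7 down.
R2C4 = 1: the only remaining digit allowed by both the 17 across and the 4 down.
R1C4 = 4 − 1 = 3 completes the 4 down.
Nothing is forced directly, so branch on R1C1, whose candidates are 1 or 2. If R1C1 = 2: then R2C1 would have to be in {2,4,5,6,7} for the 17 across but in {3} for the 5 down — contradiction. So R1C1 = 1.
R2C1 = 5 − 1 = 4 completes the 5 down.
R2C5 = 2: the only remaining digit allowed by both the 17 across and the 7 down.
R1C5 = 7 − 2 = 5 completes the 7 down.
R2C2 = 17 − 10 = 7 completes the 17 across.
R1C2 = 15 − 13 = 2 completes the 15 across.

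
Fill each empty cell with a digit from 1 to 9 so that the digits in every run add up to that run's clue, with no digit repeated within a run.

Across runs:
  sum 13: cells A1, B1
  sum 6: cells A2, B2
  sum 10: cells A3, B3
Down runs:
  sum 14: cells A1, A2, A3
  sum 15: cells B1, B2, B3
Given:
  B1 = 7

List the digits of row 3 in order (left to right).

A1 = 13 − 7 = 6 completes the 13 across.
Nothing is forced directly, so branch on A2, whose candidates are 1 or 5. If A2 = 5: then B2 would have to be in {1} for the 6 across but in {2,3,5,6} for the 15 down — contradiction. So A2 = 1.
B2 = 6 − 1 = 5 completes the 6 across.
A3 = 14 − 7 = 7 completes the 14 down.
B3 = 10 − 7 = 3 completes the 10 across.

7 3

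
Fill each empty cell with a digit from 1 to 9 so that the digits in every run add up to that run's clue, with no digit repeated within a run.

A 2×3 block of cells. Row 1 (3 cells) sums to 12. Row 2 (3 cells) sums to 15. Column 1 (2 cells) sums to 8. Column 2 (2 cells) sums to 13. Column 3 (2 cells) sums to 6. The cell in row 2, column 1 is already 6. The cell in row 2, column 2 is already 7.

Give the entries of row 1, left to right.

2 6 4

(1,1) = 8 − 6 = 2 completes the 8 down.
(1,2) = 13 − 7 = 6 completes the 13 down.
(1,3) = 12 − 8 = 4 completes the 12 across.
(2,3) = 15 − 13 = 2 completes the 15 across.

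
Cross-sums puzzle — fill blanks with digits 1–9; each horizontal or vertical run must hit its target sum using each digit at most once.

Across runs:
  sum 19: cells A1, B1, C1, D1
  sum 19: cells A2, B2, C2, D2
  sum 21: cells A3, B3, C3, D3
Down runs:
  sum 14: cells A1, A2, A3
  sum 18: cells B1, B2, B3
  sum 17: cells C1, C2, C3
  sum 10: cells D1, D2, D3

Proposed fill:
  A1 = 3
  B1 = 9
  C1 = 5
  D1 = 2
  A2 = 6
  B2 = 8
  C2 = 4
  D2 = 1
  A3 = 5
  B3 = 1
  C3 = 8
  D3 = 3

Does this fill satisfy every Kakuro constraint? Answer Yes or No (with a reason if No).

No — the down run D1–D3 sums to 6, not 10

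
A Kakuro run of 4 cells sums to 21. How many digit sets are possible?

4 distinct digits from 1–9 sum between 10 and 30.

11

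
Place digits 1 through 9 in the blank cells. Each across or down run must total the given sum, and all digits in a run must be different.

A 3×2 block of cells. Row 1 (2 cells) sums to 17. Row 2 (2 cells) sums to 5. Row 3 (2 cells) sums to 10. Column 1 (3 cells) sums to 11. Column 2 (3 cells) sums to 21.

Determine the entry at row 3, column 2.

8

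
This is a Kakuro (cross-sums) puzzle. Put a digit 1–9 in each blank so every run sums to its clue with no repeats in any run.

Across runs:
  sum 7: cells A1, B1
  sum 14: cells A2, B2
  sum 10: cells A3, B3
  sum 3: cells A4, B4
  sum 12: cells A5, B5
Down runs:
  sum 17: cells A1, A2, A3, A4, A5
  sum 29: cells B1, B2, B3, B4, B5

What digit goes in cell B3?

3 in 2 cells must be {1,2}.
Nothing is forced directly, so branch on A2, whose candidates are 5 or 6. If A2 = 5: that forces B2 = 9, A5 = 3, after which B5 would have to be in {9} for the 12 across but in {1,2,3,4,5,6,7,8} for the 29 down — contradiction. So A2 = 6.
B2 = 14 − 6 = 8 completes the 14 across.
Nothing is forced directly, so branch on A3, whose candidates are 1 or 2 or 3. If A3 = 2: then B3 would have to be in {8} for the 10 across but in {1,2,3,4,5,6,7,9} for the 29 down — contradiction. If A3 = 3: that forces B3 = 7, A5 = 5, after which B5 would have to be in {7} for the 12 across but in {1,2,3,4,5,6,9} for the 29 down — contradiction. So A3 = 1.
B3 = 10 − 1 = 9 completes the 10 across.
A4 = 2: the only remaining digit allowed by both the 3 across and the 17 down.
B4 = 3 − 2 = 1 completes the 3 across.

9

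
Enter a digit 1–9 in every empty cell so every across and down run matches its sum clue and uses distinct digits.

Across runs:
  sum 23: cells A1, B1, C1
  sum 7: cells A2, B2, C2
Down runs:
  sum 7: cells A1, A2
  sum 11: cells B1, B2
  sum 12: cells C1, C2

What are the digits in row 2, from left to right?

23 in 3 cells must be {6,8,9}; 7 in 3 cells must be {1,2,4}.
The 23 across and the 7 down share only 6, so A1 = 6.
A2 = 7 − 6 = 1 completes the 7 down.
Given what's placed, C2 must be 4 to fit the 7 across and 12 down.
C1 = 12 − 4 = 8 completes the 12 down.
B2 = 7 − 5 = 2 completes the 7 across.
B1 = 23 − 14 = 9 completes the 23 across.

1 2 4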